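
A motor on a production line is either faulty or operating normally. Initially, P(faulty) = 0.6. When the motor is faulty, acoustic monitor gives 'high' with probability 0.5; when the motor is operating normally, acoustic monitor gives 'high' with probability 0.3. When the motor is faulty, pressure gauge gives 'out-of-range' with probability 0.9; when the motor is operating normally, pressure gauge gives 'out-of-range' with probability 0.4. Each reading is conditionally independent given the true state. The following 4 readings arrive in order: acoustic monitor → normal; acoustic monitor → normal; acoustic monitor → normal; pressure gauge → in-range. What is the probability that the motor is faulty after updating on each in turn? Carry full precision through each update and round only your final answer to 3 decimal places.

After acoustic monitor='normal': P(faulty) = 0.5·0.6000 / (0.5·0.6000 + 0.7·0.4000) ≈ 0.5172
After acoustic monitor='normal': P(faulty) = 0.5·0.5172 / (0.5·0.5172 + 0.7·0.4828) ≈ 0.4335
After acoustic monitor='normal': P(faulty) = 0.5·0.4335 / (0.5·0.4335 + 0.7·0.5665) ≈ 0.3534
After pressure gauge='in-range': P(faulty) = 0.1·0.3534 / (0.1·0.3534 + 0.6·0.6466) ≈ 0.0835

0.084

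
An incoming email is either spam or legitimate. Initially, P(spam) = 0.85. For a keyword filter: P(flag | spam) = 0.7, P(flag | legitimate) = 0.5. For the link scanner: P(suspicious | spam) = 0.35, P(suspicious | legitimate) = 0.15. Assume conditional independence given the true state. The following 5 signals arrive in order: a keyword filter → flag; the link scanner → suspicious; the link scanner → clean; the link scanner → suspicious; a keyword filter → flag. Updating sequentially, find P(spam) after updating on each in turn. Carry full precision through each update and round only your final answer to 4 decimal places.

After a keyword filter='flag': P(spam) = 0.7·0.8500 / (0.7·0.8500 + 0.5·0.1500) ≈ 0.8881
After the link scanner='suspicious': P(spam) = 0.35·0.8881 / (0.35·0.8881 + 0.15·0.1119) ≈ 0.9487
After the link scanner='clean': P(spam) = 0.65·0.9487 / (0.65·0.9487 + 0.85·0.0513) ≈ 0.9340
After the link scanner='suspicious': P(spam) = 0.35·0.9340 / (0.35·0.9340 + 0.15·0.0660) ≈ 0.9706
After a keyword filter='flag': P(spam) = 0.7·0.9706 / (0.7·0.9706 + 0.5·0.0294) ≈ 0.9788

0.9788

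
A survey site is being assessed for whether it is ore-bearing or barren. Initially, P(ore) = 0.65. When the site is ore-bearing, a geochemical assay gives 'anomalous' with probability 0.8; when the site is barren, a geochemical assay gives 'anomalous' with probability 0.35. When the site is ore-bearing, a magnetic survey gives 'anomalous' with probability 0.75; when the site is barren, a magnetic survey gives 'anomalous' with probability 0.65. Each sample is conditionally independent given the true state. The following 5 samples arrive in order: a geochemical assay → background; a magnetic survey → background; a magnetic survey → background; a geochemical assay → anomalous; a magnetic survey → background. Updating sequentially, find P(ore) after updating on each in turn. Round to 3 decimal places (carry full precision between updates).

After a geochemical assay='background': P(ore) = 0.2·0.6500 / (0.2·0.6500 + 0.65·0.3500) ≈ 0.3636
After a magnetic survey='background': P(ore) = 0.25·0.3636 / (0.25·0.3636 + 0.35·0.6364) ≈ 0.2899
After a magnetic survey='background': P(ore) = 0.25·0.2899 / (0.25·0.2899 + 0.35·0.7101) ≈ 0.2257
After a geochemical assay='anomalous': P(ore) = 0.8·0.2257 / (0.8·0.2257 + 0.35·0.7743) ≈ 0.3999
After a magnetic survey='background': P(ore) = 0.25·0.3999 / (0.25·0.3999 + 0.35·0.6001) ≈ 0.3225

0.322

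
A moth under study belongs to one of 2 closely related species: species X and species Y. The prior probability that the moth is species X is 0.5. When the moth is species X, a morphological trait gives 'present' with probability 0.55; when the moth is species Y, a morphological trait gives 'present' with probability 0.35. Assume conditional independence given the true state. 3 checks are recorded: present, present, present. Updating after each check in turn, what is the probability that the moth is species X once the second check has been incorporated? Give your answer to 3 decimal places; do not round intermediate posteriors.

0.712

Each posterior becomes the prior for the next update.
After 'present': P(species X) = 0.55·0.5000 / (0.55·0.5000 + 0.35·0.5000) ≈ 0.6111
After 'present': P(species X) = 0.55·0.6111 / (0.55·0.6111 + 0.35·0.3889) ≈ 0.7118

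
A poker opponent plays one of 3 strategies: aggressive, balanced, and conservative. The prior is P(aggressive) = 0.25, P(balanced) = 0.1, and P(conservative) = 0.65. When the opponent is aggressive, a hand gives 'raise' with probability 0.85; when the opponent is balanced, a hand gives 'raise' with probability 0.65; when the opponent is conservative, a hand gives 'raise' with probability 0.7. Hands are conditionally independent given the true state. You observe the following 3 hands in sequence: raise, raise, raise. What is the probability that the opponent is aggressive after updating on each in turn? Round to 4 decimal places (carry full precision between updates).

After 'raise': normaliser = 0.85·0.2500 + 0.65·0.1000 + 0.7·0.6500; P(aggressive) ≈ 0.2901, P(balanced) ≈ 0.0887, P(conservative) ≈ 0.6212
After 'raise': normaliser = 0.85·0.2901 + 0.65·0.0887 + 0.7·0.6212; P(aggressive) ≈ 0.3336, P(balanced) ≈ 0.0780, P(conservative) ≈ 0.5883
After 'raise': normaliser = 0.85·0.3336 + 0.65·0.0780 + 0.7·0.5883; P(aggressive) ≈ 0.3801, P(balanced) ≈ 0.0680, P(conservative) ≈ 0.5519

0.3801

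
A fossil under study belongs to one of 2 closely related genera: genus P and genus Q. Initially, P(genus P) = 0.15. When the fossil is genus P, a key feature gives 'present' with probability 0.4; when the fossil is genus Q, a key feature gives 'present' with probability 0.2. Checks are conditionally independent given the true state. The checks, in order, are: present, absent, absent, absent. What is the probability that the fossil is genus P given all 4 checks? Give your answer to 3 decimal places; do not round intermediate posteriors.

After 'present': P(genus P) = 0.4·0.1500 / (0.4·0.1500 + 0.2·0.8500) ≈ 0.2609
After 'absent': P(genus P) = 0.6·0.2609 / (0.6·0.2609 + 0.8·0.7391) ≈ 0.2093
After 'absent': P(genus P) = 0.6·0.2093 / (0.6·0.2093 + 0.8·0.7907) ≈ 0.1656
After 'absent': P(genus P) = 0.6·0.1656 / (0.6·0.1656 + 0.8·0.8344) ≈ 0.1296

0.130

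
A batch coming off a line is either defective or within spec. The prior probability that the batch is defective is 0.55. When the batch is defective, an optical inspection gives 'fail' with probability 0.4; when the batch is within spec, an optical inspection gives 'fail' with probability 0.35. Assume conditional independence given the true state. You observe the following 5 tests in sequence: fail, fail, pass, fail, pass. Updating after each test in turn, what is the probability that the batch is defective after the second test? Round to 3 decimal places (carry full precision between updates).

0.615

Apply Bayes' rule sequentially, carrying P(defective) forward.
After 'fail': P(defective) = 0.4·0.5500 / (0.4·0.5500 + 0.35·0.4500) ≈ 0.5828
After 'fail': P(defective) = 0.4·0.5828 / (0.4·0.5828 + 0.35·0.4172) ≈ 0.6148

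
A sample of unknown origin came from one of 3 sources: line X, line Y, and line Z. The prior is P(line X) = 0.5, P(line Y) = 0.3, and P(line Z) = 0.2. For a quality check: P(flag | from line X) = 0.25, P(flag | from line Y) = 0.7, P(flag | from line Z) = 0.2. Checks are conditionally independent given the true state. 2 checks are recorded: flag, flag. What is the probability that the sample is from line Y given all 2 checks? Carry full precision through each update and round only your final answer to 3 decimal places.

0.789

After 'flag': normaliser = 0.25·0.5000 + 0.7·0.3000 + 0.2·0.2000; P(line X) ≈ 0.3333, P(line Y) ≈ 0.5600, P(line Z) ≈ 0.1067
After 'flag': normaliser = 0.25·0.3333 + 0.7·0.5600 + 0.2·0.1067; P(line X) ≈ 0.1678, P(line Y) ≈ 0.7893, P(line Z) ≈ 0.0430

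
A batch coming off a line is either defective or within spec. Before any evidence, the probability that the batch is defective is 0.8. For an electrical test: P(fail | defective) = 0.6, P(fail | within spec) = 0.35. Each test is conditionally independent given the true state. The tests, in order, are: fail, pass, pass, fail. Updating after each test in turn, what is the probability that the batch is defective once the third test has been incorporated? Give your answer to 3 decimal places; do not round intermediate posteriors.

After 'fail': P(defective) = 0.6·0.8000 / (0.6·0.8000 + 0.35·0.2000) ≈ 0.8727
After 'pass': P(defective) = 0.4·0.8727 / (0.4·0.8727 + 0.65·0.1273) ≈ 0.8084
After 'pass': P(defective) = 0.4·0.8084 / (0.4·0.8084 + 0.65·0.1916) ≈ 0.7220

0.722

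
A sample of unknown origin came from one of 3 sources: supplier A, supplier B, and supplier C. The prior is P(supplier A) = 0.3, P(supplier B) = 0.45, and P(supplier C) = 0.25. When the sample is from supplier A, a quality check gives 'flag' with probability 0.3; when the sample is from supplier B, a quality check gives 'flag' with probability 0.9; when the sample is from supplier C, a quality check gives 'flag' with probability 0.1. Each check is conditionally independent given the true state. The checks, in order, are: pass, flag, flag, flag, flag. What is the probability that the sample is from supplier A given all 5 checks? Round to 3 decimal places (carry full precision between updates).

0.054

After 'pass': normaliser = 0.7·0.3000 + 0.1·0.4500 + 0.9·0.2500; P(supplier A) ≈ 0.4375, P(supplier B) ≈ 0.0938, P(supplier C) ≈ 0.4688
After 'flag': normaliser = 0.3·0.4375 + 0.9·0.0938 + 0.1·0.4688; P(supplier A) ≈ 0.5000, P(supplier B) ≈ 0.3214, P(supplier C) ≈ 0.1786
After 'flag': normaliser = 0.3·0.5000 + 0.9·0.3214 + 0.1·0.1786; P(supplier A) ≈ 0.3281, P(supplier B) ≈ 0.6328, P(supplier C) ≈ 0.0391
After 'flag': normaliser = 0.3·0.3281 + 0.9·0.6328 + 0.1·0.0391; P(supplier A) ≈ 0.1465, P(supplier B) ≈ 0.8477, P(supplier C) ≈ 0.0058
After 'flag': normaliser = 0.3·0.1465 + 0.9·0.8477 + 0.1·0.0058; P(supplier A) ≈ 0.0544, P(supplier B) ≈ 0.9448, P(supplier C) ≈ 0.0007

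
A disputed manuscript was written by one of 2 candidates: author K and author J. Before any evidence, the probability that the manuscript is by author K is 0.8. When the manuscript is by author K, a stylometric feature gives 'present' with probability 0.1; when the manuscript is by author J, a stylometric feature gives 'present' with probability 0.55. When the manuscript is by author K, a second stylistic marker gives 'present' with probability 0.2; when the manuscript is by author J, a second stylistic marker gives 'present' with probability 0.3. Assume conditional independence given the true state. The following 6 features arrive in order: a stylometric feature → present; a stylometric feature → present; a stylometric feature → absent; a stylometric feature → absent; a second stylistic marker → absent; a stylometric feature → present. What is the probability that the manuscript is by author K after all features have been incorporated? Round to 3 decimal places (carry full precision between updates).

After a stylometric feature='present': P(author K) = 0.1·0.8000 / (0.1·0.8000 + 0.55·0.2000) ≈ 0.4211
After a stylometric feature='present': P(author K) = 0.1·0.4211 / (0.1·0.4211 + 0.55·0.5789) ≈ 0.1168
After a stylometric feature='absent': P(author K) = 0.9·0.1168 / (0.9·0.1168 + 0.45·0.8832) ≈ 0.2092
After a stylometric feature='absent': P(author K) = 0.9·0.2092 / (0.9·0.2092 + 0.45·0.7908) ≈ 0.3459
After a second stylistic marker='absent': P(author K) = 0.8·0.3459 / (0.8·0.3459 + 0.7·0.6541) ≈ 0.3767
After a stylometric feature='present': P(author K) = 0.1·0.3767 / (0.1·0.3767 + 0.55·0.6233) ≈ 0.0990

0.099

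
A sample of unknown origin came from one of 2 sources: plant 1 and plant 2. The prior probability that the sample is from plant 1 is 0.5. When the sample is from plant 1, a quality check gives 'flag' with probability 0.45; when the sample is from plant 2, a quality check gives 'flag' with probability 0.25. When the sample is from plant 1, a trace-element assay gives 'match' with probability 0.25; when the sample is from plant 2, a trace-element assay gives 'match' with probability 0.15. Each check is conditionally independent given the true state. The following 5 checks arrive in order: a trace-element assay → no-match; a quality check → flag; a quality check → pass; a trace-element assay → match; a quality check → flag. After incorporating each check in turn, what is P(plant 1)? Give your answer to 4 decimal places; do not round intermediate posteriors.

0.7775

After a trace-element assay='no-match': P(plant 1) = 0.75·0.5000 / (0.75·0.5000 + 0.85·0.5000) ≈ 0.4688
After a quality check='flag': P(plant 1) = 0.45·0.4688 / (0.45·0.4688 + 0.25·0.5312) ≈ 0.6136
After a quality check='pass': P(plant 1) = 0.55·0.6136 / (0.55·0.6136 + 0.75·0.3864) ≈ 0.5380
After a trace-element assay='match': P(plant 1) = 0.25·0.5380 / (0.25·0.5380 + 0.15·0.4620) ≈ 0.6600
After a quality check='flag': P(plant 1) = 0.45·0.6600 / (0.45·0.6600 + 0.25·0.3400) ≈ 0.7775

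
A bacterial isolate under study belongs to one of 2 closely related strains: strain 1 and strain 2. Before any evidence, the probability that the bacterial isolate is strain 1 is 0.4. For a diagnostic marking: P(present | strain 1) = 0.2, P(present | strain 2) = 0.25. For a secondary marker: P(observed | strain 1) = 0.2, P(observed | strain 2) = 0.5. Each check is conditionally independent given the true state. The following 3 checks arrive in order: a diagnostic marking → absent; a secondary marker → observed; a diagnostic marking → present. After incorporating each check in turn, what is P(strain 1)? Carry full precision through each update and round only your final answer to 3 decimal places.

After a diagnostic marking='absent': P(strain 1) = 0.8·0.4000 / (0.8·0.4000 + 0.75·0.6000) ≈ 0.4156
After a secondary marker='observed': P(strain 1) = 0.2·0.4156 / (0.2·0.4156 + 0.5·0.5844) ≈ 0.2215
After a diagnostic marking='present': P(strain 1) = 0.2·0.2215 / (0.2·0.2215 + 0.25·0.7785) ≈ 0.1854

0.185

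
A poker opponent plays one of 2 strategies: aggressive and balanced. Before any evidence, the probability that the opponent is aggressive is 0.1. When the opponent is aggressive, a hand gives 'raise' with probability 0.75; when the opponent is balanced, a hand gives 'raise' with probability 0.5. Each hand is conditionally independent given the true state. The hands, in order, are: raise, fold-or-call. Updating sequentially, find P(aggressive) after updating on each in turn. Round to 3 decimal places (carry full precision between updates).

0.077

After 'raise': P(aggressive) = 0.75·0.1000 / (0.75·0.1000 + 0.5·0.9000) ≈ 0.1429
After 'fold-or-call': P(aggressive) = 0.25·0.1429 / (0.25·0.1429 + 0.5·0.8571) ≈ 0.0769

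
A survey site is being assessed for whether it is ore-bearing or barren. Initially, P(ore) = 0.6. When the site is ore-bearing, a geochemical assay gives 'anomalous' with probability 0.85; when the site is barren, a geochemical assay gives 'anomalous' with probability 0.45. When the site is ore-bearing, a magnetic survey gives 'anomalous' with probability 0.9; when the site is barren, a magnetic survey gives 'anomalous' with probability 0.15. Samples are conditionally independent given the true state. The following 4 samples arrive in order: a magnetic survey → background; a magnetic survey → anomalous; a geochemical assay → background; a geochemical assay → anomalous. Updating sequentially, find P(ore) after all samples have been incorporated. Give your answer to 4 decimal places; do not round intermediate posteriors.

After a magnetic survey='background': P(ore) = 0.1·0.6000 / (0.1·0.6000 + 0.85·0.4000) ≈ 0.1500
After a magnetic survey='anomalous': P(ore) = 0.9·0.1500 / (0.9·0.1500 + 0.15·0.8500) ≈ 0.5143
After a geochemical assay='background': P(ore) = 0.15·0.5143 / (0.15·0.5143 + 0.55·0.4857) ≈ 0.2241
After a geochemical assay='anomalous': P(ore) = 0.85·0.2241 / (0.85·0.2241 + 0.45·0.7759) ≈ 0.3529

0.3529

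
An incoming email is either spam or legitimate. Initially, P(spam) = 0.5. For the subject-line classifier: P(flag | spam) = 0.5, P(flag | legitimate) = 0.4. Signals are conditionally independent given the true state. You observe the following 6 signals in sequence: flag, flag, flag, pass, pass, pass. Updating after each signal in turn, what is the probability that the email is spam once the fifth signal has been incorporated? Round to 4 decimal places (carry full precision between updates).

0.5756

After 'flag': P(spam) = 0.5·0.5000 / (0.5·0.5000 + 0.4·0.5000) ≈ 0.5556
After 'flag': P(spam) = 0.5·0.5556 / (0.5·0.5556 + 0.4·0.4444) ≈ 0.6098
After 'flag': P(spam) = 0.5·0.6098 / (0.5·0.6098 + 0.4·0.3902) ≈ 0.6614
After 'pass': P(spam) = 0.5·0.6614 / (0.5·0.6614 + 0.6·0.3386) ≈ 0.6194
After 'pass': P(spam) = 0.5·0.6194 / (0.5·0.6194 + 0.6·0.3806) ≈ 0.5756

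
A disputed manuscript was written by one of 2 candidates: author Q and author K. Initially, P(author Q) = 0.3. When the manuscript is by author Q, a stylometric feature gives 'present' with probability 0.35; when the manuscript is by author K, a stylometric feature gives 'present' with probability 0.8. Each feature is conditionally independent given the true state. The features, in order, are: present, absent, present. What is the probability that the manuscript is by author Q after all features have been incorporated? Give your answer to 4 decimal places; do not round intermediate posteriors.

After 'present': P(author Q) = 0.35·0.3000 / (0.35·0.3000 + 0.8·0.7000) ≈ 0.1579
After 'absent': P(author Q) = 0.65·0.1579 / (0.65·0.1579 + 0.2·0.8421) ≈ 0.3786
After 'present': P(author Q) = 0.35·0.3786 / (0.35·0.3786 + 0.8·0.6214) ≈ 0.2105

0.2105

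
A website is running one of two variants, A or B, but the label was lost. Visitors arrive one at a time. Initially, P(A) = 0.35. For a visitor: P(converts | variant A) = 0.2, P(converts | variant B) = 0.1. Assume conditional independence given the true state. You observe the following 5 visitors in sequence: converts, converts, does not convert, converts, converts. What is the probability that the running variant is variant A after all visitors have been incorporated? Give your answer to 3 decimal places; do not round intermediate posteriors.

After 'converts': P(A) = 0.2·0.3500 / (0.2·0.3500 + 0.1·0.6500) ≈ 0.5185
After 'converts': P(A) = 0.2·0.5185 / (0.2·0.5185 + 0.1·0.4815) ≈ 0.6829
After 'does not convert': P(A) = 0.8·0.6829 / (0.8·0.6829 + 0.9·0.3171) ≈ 0.6569
After 'converts': P(A) = 0.2·0.6569 / (0.2·0.6569 + 0.1·0.3431) ≈ 0.7929
After 'converts': P(A) = 0.2·0.7929 / (0.2·0.7929 + 0.1·0.2071) ≈ 0.8845

0.885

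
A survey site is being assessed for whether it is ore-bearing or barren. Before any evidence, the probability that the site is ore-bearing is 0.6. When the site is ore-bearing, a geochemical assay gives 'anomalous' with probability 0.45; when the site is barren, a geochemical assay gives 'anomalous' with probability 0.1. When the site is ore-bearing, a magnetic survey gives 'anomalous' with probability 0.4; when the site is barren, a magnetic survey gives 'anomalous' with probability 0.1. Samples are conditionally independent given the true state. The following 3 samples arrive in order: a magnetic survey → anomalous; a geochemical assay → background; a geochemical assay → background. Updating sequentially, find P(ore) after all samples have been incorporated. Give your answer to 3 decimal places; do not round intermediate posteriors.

After a magnetic survey='anomalous': P(ore) = 0.4·0.6000 / (0.4·0.6000 + 0.1·0.4000) ≈ 0.8571
After a geochemical assay='background': P(ore) = 0.55·0.8571 / (0.55·0.8571 + 0.9·0.1429) ≈ 0.7857
After a geochemical assay='background': P(ore) = 0.55·0.7857 / (0.55·0.7857 + 0.9·0.2143) ≈ 0.6914

0.691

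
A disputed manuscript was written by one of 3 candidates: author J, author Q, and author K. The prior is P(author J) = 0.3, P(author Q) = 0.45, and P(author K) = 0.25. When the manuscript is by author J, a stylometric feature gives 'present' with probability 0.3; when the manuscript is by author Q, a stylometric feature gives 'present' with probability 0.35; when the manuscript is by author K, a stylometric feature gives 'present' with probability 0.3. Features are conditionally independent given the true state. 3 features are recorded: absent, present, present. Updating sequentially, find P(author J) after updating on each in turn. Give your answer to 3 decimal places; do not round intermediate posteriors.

0.268

After 'absent': normaliser = 0.7·0.3000 + 0.65·0.4500 + 0.7·0.2500; P(author J) ≈ 0.3100, P(author Q) ≈ 0.4317, P(author K) ≈ 0.2583
After 'present': normaliser = 0.3·0.3100 + 0.35·0.4317 + 0.3·0.2583; P(author J) ≈ 0.2892, P(author Q) ≈ 0.4699, P(author K) ≈ 0.2410
After 'present': normaliser = 0.3·0.2892 + 0.35·0.4699 + 0.3·0.2410; P(author J) ≈ 0.2682, P(author Q) ≈ 0.5084, P(author K) ≈ 0.2235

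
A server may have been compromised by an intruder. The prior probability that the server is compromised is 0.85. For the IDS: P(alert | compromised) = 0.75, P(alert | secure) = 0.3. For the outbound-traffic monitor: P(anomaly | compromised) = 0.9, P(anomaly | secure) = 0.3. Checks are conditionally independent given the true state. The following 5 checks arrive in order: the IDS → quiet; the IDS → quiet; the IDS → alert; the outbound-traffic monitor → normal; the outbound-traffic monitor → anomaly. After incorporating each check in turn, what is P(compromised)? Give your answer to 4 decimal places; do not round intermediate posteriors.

0.4364

After the IDS='quiet': P(compromised) = 0.25·0.8500 / (0.25·0.8500 + 0.7·0.1500) ≈ 0.6693
After the IDS='quiet': P(compromised) = 0.25·0.6693 / (0.25·0.6693 + 0.7·0.3307) ≈ 0.4195
After the IDS='alert': P(compromised) = 0.75·0.4195 / (0.75·0.4195 + 0.3·0.5805) ≈ 0.6437
After the outbound-traffic monitor='normal': P(compromised) = 0.1·0.6437 / (0.1·0.6437 + 0.7·0.3563) ≈ 0.2052
After the outbound-traffic monitor='anomaly': P(compromised) = 0.9·0.2052 / (0.9·0.2052 + 0.3·0.7948) ≈ 0.4364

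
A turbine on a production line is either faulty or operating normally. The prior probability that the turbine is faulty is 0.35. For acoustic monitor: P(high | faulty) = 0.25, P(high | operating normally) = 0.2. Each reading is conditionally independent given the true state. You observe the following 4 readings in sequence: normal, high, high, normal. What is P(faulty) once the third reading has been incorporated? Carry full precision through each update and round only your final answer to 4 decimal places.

After 'normal': P(faulty) = 0.75·0.3500 / (0.75·0.3500 + 0.8·0.6500) ≈ 0.3355
After 'high': P(faulty) = 0.25·0.3355 / (0.25·0.3355 + 0.2·0.6645) ≈ 0.3869
After 'high': P(faulty) = 0.25·0.3869 / (0.25·0.3869 + 0.2·0.6131) ≈ 0.4410

0.4410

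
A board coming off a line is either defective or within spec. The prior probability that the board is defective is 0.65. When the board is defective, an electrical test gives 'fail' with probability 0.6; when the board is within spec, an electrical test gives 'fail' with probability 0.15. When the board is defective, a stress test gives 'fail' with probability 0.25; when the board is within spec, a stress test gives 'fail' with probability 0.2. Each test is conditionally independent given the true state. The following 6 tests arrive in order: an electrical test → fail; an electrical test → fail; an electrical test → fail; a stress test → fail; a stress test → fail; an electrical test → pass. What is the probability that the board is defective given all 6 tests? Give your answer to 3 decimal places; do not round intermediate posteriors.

Each posterior becomes the prior for the next update.
After an electrical test='fail': P(defective) = 0.6·0.6500 / (0.6·0.6500 + 0.15·0.3500) ≈ 0.8814
After an electrical test='fail': P(defective) = 0.6·0.8814 / (0.6·0.8814 + 0.15·0.1186) ≈ 0.9674
After an electrical test='fail': P(defective) = 0.6·0.9674 / (0.6·0.9674 + 0.15·0.0326) ≈ 0.9917
After a stress test='fail': P(defective) = 0.25·0.9917 / (0.25·0.9917 + 0.2·0.0083) ≈ 0.9933
After a stress test='fail': P(defective) = 0.25·0.9933 / (0.25·0.9933 + 0.2·0.0067) ≈ 0.9946
After an electrical test='pass': P(defective) = 0.4·0.9946 / (0.4·0.9946 + 0.85·0.0054) ≈ 0.9887

0.989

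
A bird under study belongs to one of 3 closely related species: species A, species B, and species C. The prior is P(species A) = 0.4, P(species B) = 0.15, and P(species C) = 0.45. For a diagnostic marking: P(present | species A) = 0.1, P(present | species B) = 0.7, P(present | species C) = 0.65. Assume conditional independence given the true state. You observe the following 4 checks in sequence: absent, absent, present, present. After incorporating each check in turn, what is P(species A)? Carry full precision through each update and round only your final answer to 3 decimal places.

0.098

After 'absent': normaliser = 0.9·0.4000 + 0.3·0.1500 + 0.35·0.4500; P(species A) ≈ 0.6400, P(species B) ≈ 0.0800, P(species C) ≈ 0.2800
After 'absent': normaliser = 0.9·0.6400 + 0.3·0.0800 + 0.35·0.2800; P(species A) ≈ 0.8252, P(species B) ≈ 0.0344, P(species C) ≈ 0.1404
After 'present': normaliser = 0.1·0.8252 + 0.7·0.0344 + 0.65·0.1404; P(species A) ≈ 0.4171, P(species B) ≈ 0.1217, P(species C) ≈ 0.4613
After 'present': normaliser = 0.1·0.4171 + 0.7·0.1217 + 0.65·0.4613; P(species A) ≈ 0.0978, P(species B) ≈ 0.1996, P(species C) ≈ 0.7027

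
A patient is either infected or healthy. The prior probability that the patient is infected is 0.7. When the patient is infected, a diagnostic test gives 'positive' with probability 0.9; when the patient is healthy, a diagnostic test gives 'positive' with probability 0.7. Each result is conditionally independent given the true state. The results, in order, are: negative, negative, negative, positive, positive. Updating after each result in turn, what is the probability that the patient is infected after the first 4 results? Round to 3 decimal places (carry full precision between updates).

0.100

Each posterior becomes the prior for the next update.
After 'negative': P(infected) = 0.1·0.7000 / (0.1·0.7000 + 0.3·0.3000) ≈ 0.4375
After 'negative': P(infected) = 0.1·0.4375 / (0.1·0.4375 + 0.3·0.5625) ≈ 0.2059
After 'negative': P(infected) = 0.1·0.2059 / (0.1·0.2059 + 0.3·0.7941) ≈ 0.0795
After 'positive': P(infected) = 0.9·0.0795 / (0.9·0.0795 + 0.7·0.9205) ≈ 0.1000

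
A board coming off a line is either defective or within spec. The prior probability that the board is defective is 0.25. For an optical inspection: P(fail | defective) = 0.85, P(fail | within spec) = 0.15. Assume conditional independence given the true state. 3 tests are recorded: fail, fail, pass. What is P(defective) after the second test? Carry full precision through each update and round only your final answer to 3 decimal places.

0.915

After 'fail': P(defective) = 0.85·0.2500 / (0.85·0.2500 + 0.15·0.7500) ≈ 0.6538
After 'fail': P(defective) = 0.85·0.6538 / (0.85·0.6538 + 0.15·0.3462) ≈ 0.9146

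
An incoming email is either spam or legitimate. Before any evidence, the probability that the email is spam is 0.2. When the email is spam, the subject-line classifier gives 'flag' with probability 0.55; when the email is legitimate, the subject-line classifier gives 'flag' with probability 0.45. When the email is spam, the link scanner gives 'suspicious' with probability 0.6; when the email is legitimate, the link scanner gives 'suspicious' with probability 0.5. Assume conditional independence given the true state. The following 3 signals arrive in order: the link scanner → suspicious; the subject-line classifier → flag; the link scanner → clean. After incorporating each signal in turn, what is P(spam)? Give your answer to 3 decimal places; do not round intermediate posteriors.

After the link scanner='suspicious': P(spam) = 0.6·0.2000 / (0.6·0.2000 + 0.5·0.8000) ≈ 0.2308
After the subject-line classifier='flag': P(spam) = 0.55·0.2308 / (0.55·0.2308 + 0.45·0.7692) ≈ 0.2683
After the link scanner='clean': P(spam) = 0.4·0.2683 / (0.4·0.2683 + 0.5·0.7317) ≈ 0.2268

0.227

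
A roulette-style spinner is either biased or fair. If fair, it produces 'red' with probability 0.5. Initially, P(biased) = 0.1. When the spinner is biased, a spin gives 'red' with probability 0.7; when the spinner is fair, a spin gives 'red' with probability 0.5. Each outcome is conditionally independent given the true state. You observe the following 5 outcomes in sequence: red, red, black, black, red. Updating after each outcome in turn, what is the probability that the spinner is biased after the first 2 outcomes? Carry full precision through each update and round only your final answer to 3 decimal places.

0.179

After 'red': P(biased) = 0.7·0.1000 / (0.7·0.1000 + 0.5·0.9000) ≈ 0.1346
After 'red': P(biased) = 0.7·0.1346 / (0.7·0.1346 + 0.5·0.8654) ≈ 0.1788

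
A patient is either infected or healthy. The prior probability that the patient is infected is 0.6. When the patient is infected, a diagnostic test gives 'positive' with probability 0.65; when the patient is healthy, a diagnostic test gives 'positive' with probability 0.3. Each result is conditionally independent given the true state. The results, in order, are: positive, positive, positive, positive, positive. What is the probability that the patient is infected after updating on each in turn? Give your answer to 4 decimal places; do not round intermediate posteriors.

0.9862

Apply Bayes' rule sequentially, carrying P(infected) forward.
After 'positive': P(infected) = 0.65·0.6000 / (0.65·0.6000 + 0.3·0.4000) ≈ 0.7647
After 'positive': P(infected) = 0.65·0.7647 / (0.65·0.7647 + 0.3·0.2353) ≈ 0.8756
After 'positive': P(infected) = 0.65·0.8756 / (0.65·0.8756 + 0.3·0.1244) ≈ 0.9385
After 'positive': P(infected) = 0.65·0.9385 / (0.65·0.9385 + 0.3·0.0615) ≈ 0.9706
After 'positive': P(infected) = 0.65·0.9706 / (0.65·0.9706 + 0.3·0.0294) ≈ 0.9862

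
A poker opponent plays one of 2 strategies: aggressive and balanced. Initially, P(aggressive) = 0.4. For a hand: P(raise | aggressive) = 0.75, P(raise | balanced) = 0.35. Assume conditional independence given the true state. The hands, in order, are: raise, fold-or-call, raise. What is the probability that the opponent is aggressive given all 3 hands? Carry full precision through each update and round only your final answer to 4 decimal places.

0.5407

Apply Bayes' rule sequentially, carrying P(aggressive) forward.
After 'raise': P(aggressive) = 0.75·0.4000 / (0.75·0.4000 + 0.35·0.6000) ≈ 0.5882
After 'fold-or-call': P(aggressive) = 0.25·0.5882 / (0.25·0.5882 + 0.65·0.4118) ≈ 0.3546
After 'raise': P(aggressive) = 0.75·0.3546 / (0.75·0.3546 + 0.35·0.6454) ≈ 0.5407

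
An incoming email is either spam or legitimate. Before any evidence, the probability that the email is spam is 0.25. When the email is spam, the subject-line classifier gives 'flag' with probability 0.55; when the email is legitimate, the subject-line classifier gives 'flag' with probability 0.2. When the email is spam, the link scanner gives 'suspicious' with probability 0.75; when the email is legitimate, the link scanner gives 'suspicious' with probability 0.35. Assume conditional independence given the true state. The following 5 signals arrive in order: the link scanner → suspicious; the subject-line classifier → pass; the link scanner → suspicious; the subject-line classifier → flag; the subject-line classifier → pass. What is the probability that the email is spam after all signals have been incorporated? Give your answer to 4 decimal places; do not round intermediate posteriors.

0.5711

After the link scanner='suspicious': P(spam) = 0.75·0.2500 / (0.75·0.2500 + 0.35·0.7500) ≈ 0.4167
After the subject-line classifier='pass': P(spam) = 0.45·0.4167 / (0.45·0.4167 + 0.8·0.5833) ≈ 0.2866
After the link scanner='suspicious': P(spam) = 0.75·0.2866 / (0.75·0.2866 + 0.35·0.7134) ≈ 0.4626
After the subject-line classifier='flag': P(spam) = 0.55·0.4626 / (0.55·0.4626 + 0.2·0.5374) ≈ 0.7031
After the subject-line classifier='pass': P(spam) = 0.45·0.7031 / (0.45·0.7031 + 0.8·0.2969) ≈ 0.5711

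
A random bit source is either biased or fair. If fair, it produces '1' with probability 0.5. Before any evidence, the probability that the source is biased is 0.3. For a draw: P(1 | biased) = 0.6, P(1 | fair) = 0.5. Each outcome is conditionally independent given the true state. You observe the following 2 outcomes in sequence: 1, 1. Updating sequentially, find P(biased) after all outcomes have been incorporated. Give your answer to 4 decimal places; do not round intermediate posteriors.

After '1': P(biased) = 0.6·0.3000 / (0.6·0.3000 + 0.5·0.7000) ≈ 0.3396
After '1': P(biased) = 0.6·0.3396 / (0.6·0.3396 + 0.5·0.6604) ≈ 0.3816

0.3816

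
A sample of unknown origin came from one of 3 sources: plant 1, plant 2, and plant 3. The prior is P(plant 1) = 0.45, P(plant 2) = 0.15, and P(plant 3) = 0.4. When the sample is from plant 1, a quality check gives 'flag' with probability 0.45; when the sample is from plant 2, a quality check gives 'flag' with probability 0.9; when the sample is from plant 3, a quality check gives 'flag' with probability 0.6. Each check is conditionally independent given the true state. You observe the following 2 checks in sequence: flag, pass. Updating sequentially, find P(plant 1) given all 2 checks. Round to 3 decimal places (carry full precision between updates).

0.504

After 'flag': normaliser = 0.45·0.4500 + 0.9·0.1500 + 0.6·0.4000; P(plant 1) ≈ 0.3506, P(plant 2) ≈ 0.2338, P(plant 3) ≈ 0.4156
After 'pass': normaliser = 0.55·0.3506 + 0.1·0.2338 + 0.4·0.4156; P(plant 1) ≈ 0.5042, P(plant 2) ≈ 0.0611, P(plant 3) ≈ 0.4346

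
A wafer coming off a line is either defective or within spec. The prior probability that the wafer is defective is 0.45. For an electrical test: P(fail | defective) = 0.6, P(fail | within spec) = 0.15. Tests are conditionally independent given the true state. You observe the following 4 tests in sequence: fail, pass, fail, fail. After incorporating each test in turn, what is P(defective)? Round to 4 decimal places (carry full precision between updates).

Each posterior becomes the prior for the next update.
After 'fail': P(defective) = 0.6·0.4500 / (0.6·0.4500 + 0.15·0.5500) ≈ 0.7660
After 'pass': P(defective) = 0.4·0.7660 / (0.4·0.7660 + 0.85·0.2340) ≈ 0.6063
After 'fail': P(defective) = 0.6·0.6063 / (0.6·0.6063 + 0.15·0.3937) ≈ 0.8603
After 'fail': P(defective) = 0.6·0.8603 / (0.6·0.8603 + 0.15·0.1397) ≈ 0.9610

0.9610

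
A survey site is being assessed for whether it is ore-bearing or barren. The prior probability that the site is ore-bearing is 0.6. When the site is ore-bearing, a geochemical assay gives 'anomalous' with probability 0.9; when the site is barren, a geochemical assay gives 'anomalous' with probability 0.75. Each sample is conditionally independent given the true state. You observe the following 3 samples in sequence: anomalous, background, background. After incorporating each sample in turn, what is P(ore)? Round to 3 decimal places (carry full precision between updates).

0.224

After 'anomalous': P(ore) = 0.9·0.6000 / (0.9·0.6000 + 0.75·0.4000) ≈ 0.6429
After 'background': P(ore) = 0.1·0.6429 / (0.1·0.6429 + 0.25·0.3571) ≈ 0.4186
After 'background': P(ore) = 0.1·0.4186 / (0.1·0.4186 + 0.25·0.5814) ≈ 0.2236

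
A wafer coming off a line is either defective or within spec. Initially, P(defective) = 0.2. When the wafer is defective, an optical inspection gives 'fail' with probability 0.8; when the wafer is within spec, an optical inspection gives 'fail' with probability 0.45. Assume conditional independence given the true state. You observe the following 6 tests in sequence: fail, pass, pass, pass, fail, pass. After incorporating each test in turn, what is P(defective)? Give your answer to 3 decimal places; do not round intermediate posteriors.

After 'fail': P(defective) = 0.8·0.2000 / (0.8·0.2000 + 0.45·0.8000) ≈ 0.3077
After 'pass': P(defective) = 0.2·0.3077 / (0.2·0.3077 + 0.55·0.6923) ≈ 0.1391
After 'pass': P(defective) = 0.2·0.1391 / (0.2·0.1391 + 0.55·0.8609) ≈ 0.0555
After 'pass': P(defective) = 0.2·0.0555 / (0.2·0.0555 + 0.55·0.9445) ≈ 0.0209
After 'fail': P(defective) = 0.8·0.0209 / (0.8·0.0209 + 0.45·0.9791) ≈ 0.0366
After 'pass': P(defective) = 0.2·0.0366 / (0.2·0.0366 + 0.55·0.9634) ≈ 0.0136

0.014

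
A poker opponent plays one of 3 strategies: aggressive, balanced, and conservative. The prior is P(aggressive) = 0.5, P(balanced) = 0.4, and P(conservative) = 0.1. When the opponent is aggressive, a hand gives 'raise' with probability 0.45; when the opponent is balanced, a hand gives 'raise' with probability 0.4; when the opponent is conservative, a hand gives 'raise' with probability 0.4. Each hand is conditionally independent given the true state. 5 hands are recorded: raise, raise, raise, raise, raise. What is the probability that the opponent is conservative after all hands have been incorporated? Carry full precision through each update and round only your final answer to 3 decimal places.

0.071

After 'raise': normaliser = 0.45·0.5000 + 0.4·0.4000 + 0.4·0.1000; P(aggressive) ≈ 0.5294, P(balanced) ≈ 0.3765, P(conservative) ≈ 0.0941
After 'raise': normaliser = 0.45·0.5294 + 0.4·0.3765 + 0.4·0.0941; P(aggressive) ≈ 0.5586, P(balanced) ≈ 0.3531, P(conservative) ≈ 0.0883
After 'raise': normaliser = 0.45·0.5586 + 0.4·0.3531 + 0.4·0.0883; P(aggressive) ≈ 0.5874, P(balanced) ≈ 0.3301, P(conservative) ≈ 0.0825
After 'raise': normaliser = 0.45·0.5874 + 0.4·0.3301 + 0.4·0.0825; P(aggressive) ≈ 0.6157, P(balanced) ≈ 0.3075, P(conservative) ≈ 0.0769
After 'raise': normaliser = 0.45·0.6157 + 0.4·0.3075 + 0.4·0.0769; P(aggressive) ≈ 0.6431, P(balanced) ≈ 0.2855, P(conservative) ≈ 0.0714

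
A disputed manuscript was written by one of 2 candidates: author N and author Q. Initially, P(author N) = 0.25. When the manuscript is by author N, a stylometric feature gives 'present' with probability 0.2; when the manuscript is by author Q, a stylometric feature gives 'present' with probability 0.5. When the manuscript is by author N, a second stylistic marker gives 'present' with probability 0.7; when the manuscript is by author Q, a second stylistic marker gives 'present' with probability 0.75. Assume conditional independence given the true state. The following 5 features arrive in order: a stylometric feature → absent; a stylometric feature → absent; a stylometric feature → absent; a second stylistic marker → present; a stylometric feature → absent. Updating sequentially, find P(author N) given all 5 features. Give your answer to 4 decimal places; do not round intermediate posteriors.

0.6709

After a stylometric feature='absent': P(author N) = 0.8·0.2500 / (0.8·0.2500 + 0.5·0.7500) ≈ 0.3478
After a stylometric feature='absent': P(author N) = 0.8·0.3478 / (0.8·0.3478 + 0.5·0.6522) ≈ 0.4604
After a stylometric feature='absent': P(author N) = 0.8·0.4604 / (0.8·0.4604 + 0.5·0.5396) ≈ 0.5772
After a second stylistic marker='present': P(author N) = 0.7·0.5772 / (0.7·0.5772 + 0.75·0.4228) ≈ 0.5603
After a stylometric feature='absent': P(author N) = 0.8·0.5603 / (0.8·0.5603 + 0.5·0.4397) ≈ 0.6709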